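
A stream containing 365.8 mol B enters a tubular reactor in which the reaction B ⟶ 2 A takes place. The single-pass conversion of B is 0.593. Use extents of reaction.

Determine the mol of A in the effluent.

B reacted = 0.593 × 365.8 = 216.9 mol; ν_B = −1, so ξ = 216.9/1 = 216.9 mol.
Outlet amounts (n = n₀ + ν ξ):
  B: 365.8 − 1(216.9) = 148.9
  A: 0 + 2(216.9) = 433.8

434 mol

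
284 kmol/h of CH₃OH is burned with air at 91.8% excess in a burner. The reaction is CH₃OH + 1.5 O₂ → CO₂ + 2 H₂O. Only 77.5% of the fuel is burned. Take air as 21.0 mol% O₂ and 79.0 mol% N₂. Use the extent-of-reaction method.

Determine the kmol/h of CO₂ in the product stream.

220 kmol/h

Stoichiometric O₂ = 1.5 × 284 = 426 kmol/h; O₂ fed = 426 × 1.918 = 817.1 kmol/h.
N₂ fed = 817.1 × 79/21 = 3074 kmol/h.
Fuel reacted = 0.775 × 284 → ξ = 220.1 kmol/h.
Outlet (n = n₀ + ν ξ):
  CH₃OH: 284 − 1(220.1) = 63.9
  O₂: 817.1 − 1.5(220.1) = 486.9
  N₂: 3074 (inert)
  CO₂: 0 + 1(220.1) = 220.1
  H₂O: 0 + 2(220.1) = 440.2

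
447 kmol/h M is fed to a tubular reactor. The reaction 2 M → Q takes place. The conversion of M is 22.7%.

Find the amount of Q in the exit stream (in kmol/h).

M reacted = 0.227 × 447 = 101.5 kmol/h; ν_M = −2, so ξ = 101.5/2 = 50.73 kmol/h.
Outlet amounts (n = n₀ + ν ξ):
  M: 447 − 2(50.73) = 345.5
  Q: 0 + 1(50.73) = 50.73

50.7 kmol/h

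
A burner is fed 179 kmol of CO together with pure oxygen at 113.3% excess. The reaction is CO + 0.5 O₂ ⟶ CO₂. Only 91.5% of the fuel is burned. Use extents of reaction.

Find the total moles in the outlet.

288 kmol

Stoichiometric O₂ = 0.5 × 179 = 89.5 kmol; O₂ fed = 89.5 × 2.133 = 190.9 kmol.
Fuel reacted = 0.915 × 179 → ξ = 163.8 kmol.
Outlet (n = n₀ + ν ξ):
  CO: 179 − 1(163.8) = 15.22
  O₂: 190.9 − 0.5(163.8) = 109
  CO₂: 0 + 1(163.8) = 163.8
Total out = 15.22 + 109 + 163.8 = 288 kmol.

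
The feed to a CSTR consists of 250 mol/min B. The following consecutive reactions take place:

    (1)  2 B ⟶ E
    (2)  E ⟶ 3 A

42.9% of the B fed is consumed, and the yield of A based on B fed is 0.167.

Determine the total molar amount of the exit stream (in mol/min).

Conversion of B: B consumed = 2ξ₁ = 0.429 × 250 → ξ₁ = 53.62 mol/min.
Yield of A: 3ξ₂ / 250 = 0.167 → ξ₂ = 13.92 mol/min.
Outlet amounts (n = n₀ + Σ ν·ξ):
  B: 250 − 2(53.62) = 142.8
  E: 0 + 1(53.62) − 1(13.92) = 39.71
  A: 0 + 3(13.92) = 41.75
Total out = 142.8 + 39.71 + 41.75 = 224.2 mol/min.

224 mol/min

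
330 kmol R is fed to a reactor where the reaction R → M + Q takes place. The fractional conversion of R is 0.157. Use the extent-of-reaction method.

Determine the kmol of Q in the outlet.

R reacted = 0.157 × 330 = 51.81 kmol; ν_R = −1, so ξ = 51.81/1 = 51.81 kmol.
Outlet amounts (n = n₀ + ν ξ):
  R: 330 − 1(51.81) = 278.2
  M: 0 + 1(51.81) = 51.81
  Q: 0 + 1(51.81) = 51.81

51.8 kmol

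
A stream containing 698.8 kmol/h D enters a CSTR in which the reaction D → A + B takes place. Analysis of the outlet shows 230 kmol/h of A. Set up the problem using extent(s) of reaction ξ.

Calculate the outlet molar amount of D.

For A: n = n₀ + 1ξ → 230 = 0 + 1ξ, giving ξ = 230 kmol/h.
Outlet amounts (n = n₀ + ν ξ):
  D: 698.8 − 1(230) = 468.8
  A: 0 + 1(230) = 230
  B: 0 + 1(230) = 230

469 kmol/h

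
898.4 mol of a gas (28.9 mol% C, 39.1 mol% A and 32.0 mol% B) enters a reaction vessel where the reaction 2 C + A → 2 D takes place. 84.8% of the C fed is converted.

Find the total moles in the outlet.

788 mol

C reacted = 0.848 × 259.6 = 220.2 mol; ν_C = −2, so ξ = 220.2/2 = 110.1 mol.
Outlet amounts (n = n₀ + ν ξ):
  C: 259.6 − 2(110.1) = 39.46
  A: 351.3 − 1(110.1) = 241.2
  D: 0 + 2(110.1) = 220.2
  B: 287.5 (inert)
Total out = 39.46 + 241.2 + 220.2 + 287.5 = 788.3 mol.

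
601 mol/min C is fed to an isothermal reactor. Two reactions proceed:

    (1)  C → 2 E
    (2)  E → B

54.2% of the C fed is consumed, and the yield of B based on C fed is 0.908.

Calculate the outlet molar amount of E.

106 mol/min

Conversion of C: C consumed = 1ξ₁ = 0.542 × 601 → ξ₁ = 325.7 mol/min.
Yield of B: 1ξ₂ / 601 = 0.908 → ξ₂ = 545.7 mol/min.
Outlet amounts (n = n₀ + Σ ν·ξ):
  C: 601 − 1(325.7) = 275.3
  E: 0 + 2(325.7) − 1(545.7) = 105.8
  B: 0 + 1(545.7) = 545.7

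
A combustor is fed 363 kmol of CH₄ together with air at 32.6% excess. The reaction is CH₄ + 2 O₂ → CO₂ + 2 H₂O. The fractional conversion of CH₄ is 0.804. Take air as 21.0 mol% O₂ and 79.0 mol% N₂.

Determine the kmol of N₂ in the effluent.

Stoichiometric O₂ = 2 × 363 = 726 kmol; O₂ fed = 726 × 1.326 = 962.7 kmol.
N₂ fed = 962.7 × 79/21 = 3621 kmol.
Fuel reacted = 0.804 × 363 → ξ = 291.9 kmol.
Outlet (n = n₀ + ν ξ):
  CH₄: 363 − 1(291.9) = 71.15
  O₂: 962.7 − 2(291.9) = 379
  N₂: 3621 (inert)
  CO₂: 0 + 1(291.9) = 291.9
  H₂O: 0 + 2(291.9) = 583.7

3620 kmol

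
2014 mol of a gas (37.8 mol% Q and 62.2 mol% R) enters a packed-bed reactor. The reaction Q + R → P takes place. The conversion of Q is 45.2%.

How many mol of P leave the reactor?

344 mol

Q reacted = 0.452 × 761.3 = 344.1 mol; ν_Q = −1, so ξ = 344.1/1 = 344.1 mol.
Outlet amounts (n = n₀ + ν ξ):
  Q: 761.3 − 1(344.1) = 417.2
  R: 1253 − 1(344.1) = 908.6
  P: 0 + 1(344.1) = 344.1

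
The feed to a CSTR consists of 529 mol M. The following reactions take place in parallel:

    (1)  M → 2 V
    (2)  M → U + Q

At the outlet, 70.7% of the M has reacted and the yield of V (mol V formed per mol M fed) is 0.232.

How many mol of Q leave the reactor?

Yield of V: 2ξ₁ / 529 = 0.232 → ξ₁ = 61.36 mol.
Conversion of M: 1ξ₁ + 1ξ₂ = 0.707 × 529 = 374 → ξ₂ = 312.6 mol.
Outlet amounts (n = n₀ + Σ ν·ξ):
  M: 529 − 1(61.36) − 1(312.6) = 155
  V: 0 + 2(61.36) = 122.7
  U: 0 + 1(312.6) = 312.6
  Q: 0 + 1(312.6) = 312.6

313 mol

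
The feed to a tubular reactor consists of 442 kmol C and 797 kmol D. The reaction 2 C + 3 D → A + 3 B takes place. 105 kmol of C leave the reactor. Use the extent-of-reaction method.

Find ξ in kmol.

For C: n = n₀ − 2ξ → 105 = 442 − 2ξ, giving ξ = 168.5 kmol.
Outlet amounts (n = n₀ + ν ξ):
  C: 442 − 2(168.5) = 105
  D: 797 − 3(168.5) = 291.5
  A: 0 + 1(168.5) = 168.5
  B: 0 + 3(168.5) = 505.5

ξ = 168 kmol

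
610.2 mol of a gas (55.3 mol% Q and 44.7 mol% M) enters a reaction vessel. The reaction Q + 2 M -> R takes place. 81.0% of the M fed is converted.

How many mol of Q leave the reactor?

227 mol

M reacted = 0.81 × 272.8 = 220.9 mol; ν_M = −2, so ξ = 220.9/2 = 110.5 mol.
Outlet amounts (n = n₀ + ν ξ):
  Q: 337.4 − 1(110.5) = 227
  M: 272.8 − 2(110.5) = 51.82
  R: 0 + 1(110.5) = 110.5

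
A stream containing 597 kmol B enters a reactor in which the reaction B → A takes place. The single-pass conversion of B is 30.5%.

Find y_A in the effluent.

B reacted = 0.305 × 597 = 182.1 kmol; ν_B = −1, so ξ = 182.1/1 = 182.1 kmol.
Outlet amounts (n = n₀ + ν ξ):
  B: 597 − 1(182.1) = 414.9
  A: 0 + 1(182.1) = 182.1
Total out = 597 kmol; y_A = 182.1 / 597 = 0.305.

0.305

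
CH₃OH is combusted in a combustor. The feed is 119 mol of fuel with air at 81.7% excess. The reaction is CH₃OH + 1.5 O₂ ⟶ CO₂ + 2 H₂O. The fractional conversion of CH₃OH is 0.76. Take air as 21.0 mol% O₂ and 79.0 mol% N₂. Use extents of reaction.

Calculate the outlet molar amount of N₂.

Stoichiometric O₂ = 1.5 × 119 = 178.5 mol; O₂ fed = 178.5 × 1.817 = 324.3 mol.
N₂ fed = 324.3 × 79/21 = 1220 mol.
Fuel reacted = 0.76 × 119 → ξ = 90.44 mol.
Outlet (n = n₀ + ν ξ):
  CH₃OH: 119 − 1(90.44) = 28.56
  O₂: 324.3 − 1.5(90.44) = 188.7
  N₂: 1220 (inert)
  CO₂: 0 + 1(90.44) = 90.44
  H₂O: 0 + 2(90.44) = 180.9

1220 mol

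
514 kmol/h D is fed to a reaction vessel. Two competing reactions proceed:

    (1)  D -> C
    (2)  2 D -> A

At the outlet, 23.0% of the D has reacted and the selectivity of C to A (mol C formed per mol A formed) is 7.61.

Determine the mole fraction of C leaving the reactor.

0.187

Conversion of D: D consumed = 0.23 × 514 = 118.2 kmol/h = 1ξ₁ + 2ξ₂.
Selectivity: 1ξ₁ / (1ξ₂) = 7.61 → ξ₁ = 7.61 ξ₂.
Substitute: (1·7.61 + 2) ξ₂ = 118.2 → ξ₂ = 12.3 kmol/h, ξ₁ = 93.62 kmol/h.
Outlet amounts (n = n₀ + Σ ν·ξ):
  D: 514 − 1(93.62) − 2(12.3) = 395.8
  C: 0 + 1(93.62) = 93.62
  A: 0 + 1(12.3) = 12.3
Total out = 501.7 kmol/h; y_C = 93.62 / 501.7 = 0.1866.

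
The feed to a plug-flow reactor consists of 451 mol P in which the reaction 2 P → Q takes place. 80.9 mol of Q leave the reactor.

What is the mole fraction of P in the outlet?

For Q: n = n₀ + 1ξ → 80.9 = 0 + 1ξ, giving ξ = 80.9 mol.
Outlet amounts (n = n₀ + ν ξ):
  P: 451 − 2(80.9) = 289.2
  Q: 0 + 1(80.9) = 80.9
Total out = 370.1 mol; y_P = 289.2 / 370.1 = 0.7814.

0.781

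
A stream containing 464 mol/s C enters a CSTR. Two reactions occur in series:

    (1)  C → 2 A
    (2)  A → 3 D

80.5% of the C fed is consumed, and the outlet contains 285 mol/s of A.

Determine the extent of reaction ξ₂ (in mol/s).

Conversion of C: C consumed = 1ξ₁ = 0.805 × 464 → ξ₁ = 373.5 mol/s.
A balance: n_A = 0 + 2ξ₁ − 1ξ₂ = 285 → ξ₂ = (2·373.5 − 285)/1 = 462 mol/s.
Outlet amounts (n = n₀ + Σ ν·ξ):
  C: 464 − 1(373.5) = 90.48
  A: 0 + 2(373.5) − 1(462) = 285
  D: 0 + 3(462) = 1386

ξ₂ = 462 mol/s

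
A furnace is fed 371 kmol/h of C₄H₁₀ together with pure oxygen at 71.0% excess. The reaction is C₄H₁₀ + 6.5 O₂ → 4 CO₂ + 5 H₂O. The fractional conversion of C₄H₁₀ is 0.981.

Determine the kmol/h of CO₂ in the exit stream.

Stoichiometric O₂ = 6.5 × 371 = 2412 kmol/h; O₂ fed = 2412 × 1.710 = 4124 kmol/h.
Fuel reacted = 0.981 × 371 → ξ = 364 kmol/h.
Outlet (n = n₀ + ν ξ):
  C₄H₁₀: 371 − 1(364) = 7.049
  O₂: 4124 − 6.5(364) = 1758
  CO₂: 0 + 4(364) = 1456
  H₂O: 0 + 5(364) = 1820

1460 kmol/h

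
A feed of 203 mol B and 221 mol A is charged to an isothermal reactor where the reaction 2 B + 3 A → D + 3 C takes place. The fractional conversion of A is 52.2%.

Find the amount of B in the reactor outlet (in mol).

126 mol

A reacted = 0.522 × 221 = 115.4 mol; ν_A = −3, so ξ = 115.4/3 = 38.45 mol.
Outlet amounts (n = n₀ + ν ξ):
  B: 203 − 2(38.45) = 126.1
  A: 221 − 3(38.45) = 105.6
  D: 0 + 1(38.45) = 38.45
  C: 0 + 3(38.45) = 115.4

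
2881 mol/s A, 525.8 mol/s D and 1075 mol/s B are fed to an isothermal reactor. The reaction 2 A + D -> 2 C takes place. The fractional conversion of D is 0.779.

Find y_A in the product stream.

D reacted = 0.779 × 525.8 = 409.6 mol/s; ν_D = −1, so ξ = 409.6/1 = 409.6 mol/s.
Outlet amounts (n = n₀ + ν ξ):
  A: 2881 − 2(409.6) = 2062
  D: 525.8 − 1(409.6) = 116.2
  C: 0 + 2(409.6) = 819.2
  B: 1075 (inert)
Total out = 4072 mol/s; y_A = 2062 / 4072 = 0.5063.

0.506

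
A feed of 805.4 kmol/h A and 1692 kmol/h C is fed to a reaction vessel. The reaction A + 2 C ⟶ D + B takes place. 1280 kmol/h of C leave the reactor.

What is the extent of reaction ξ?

For C: n = n₀ − 2ξ → 1280 = 1692 − 2ξ, giving ξ = 206 kmol/h.
Outlet amounts (n = n₀ + ν ξ):
  A: 805.4 − 1(206) = 599.4
  C: 1692 − 2(206) = 1280
  D: 0 + 1(206) = 206
  B: 0 + 1(206) = 206

ξ = 206 kmol/h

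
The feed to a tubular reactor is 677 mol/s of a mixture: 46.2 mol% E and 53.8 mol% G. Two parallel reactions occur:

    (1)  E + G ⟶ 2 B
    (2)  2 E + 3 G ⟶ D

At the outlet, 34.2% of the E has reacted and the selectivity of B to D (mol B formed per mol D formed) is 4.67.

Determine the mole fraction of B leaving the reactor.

Conversion of E: E consumed = 0.342 × 312.8 = 107 mol/s = 1ξ₁ + 2ξ₂.
Selectivity: 2ξ₁ / (1ξ₂) = 4.67 → ξ₁ = 2.335 ξ₂.
Substitute: (1·2.335 + 2) ξ₂ = 107 → ξ₂ = 24.68 mol/s, ξ₁ = 57.62 mol/s.
Outlet amounts (n = n₀ + Σ ν·ξ):
  E: 312.8 − 1(57.62) − 2(24.68) = 205.8
  G: 364.2 − 1(57.62) − 3(24.68) = 232.6
  B: 0 + 2(57.62) = 115.2
  D: 0 + 1(24.68) = 24.68
Total out = 578.3 mol/s; y_B = 115.2 / 578.3 = 0.1993.

0.199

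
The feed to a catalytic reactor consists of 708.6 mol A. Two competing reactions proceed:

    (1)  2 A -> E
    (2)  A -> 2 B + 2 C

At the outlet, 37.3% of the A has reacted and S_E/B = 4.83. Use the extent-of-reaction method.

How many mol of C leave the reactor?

26 mol

Conversion of A: A consumed = 0.373 × 708.6 = 264.3 mol = 2ξ₁ + 1ξ₂.
Selectivity: 1ξ₁ / (2ξ₂) = 4.83 → ξ₁ = 9.66 ξ₂.
Substitute: (2·9.66 + 1) ξ₂ = 264.3 → ξ₂ = 13.01 mol, ξ₁ = 125.7 mol.
Outlet amounts (n = n₀ + Σ ν·ξ):
  A: 708.6 − 2(125.7) − 1(13.01) = 444.3
  E: 0 + 1(125.7) = 125.7
  B: 0 + 2(13.01) = 26.01
  C: 0 + 2(13.01) = 26.01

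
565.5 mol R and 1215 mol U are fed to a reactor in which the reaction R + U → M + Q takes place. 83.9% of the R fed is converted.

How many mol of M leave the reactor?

R reacted = 0.839 × 565.5 = 474.5 mol; ν_R = −1, so ξ = 474.5/1 = 474.5 mol.
Outlet amounts (n = n₀ + ν ξ):
  R: 565.5 − 1(474.5) = 91.05
  U: 1215 − 1(474.5) = 740.5
  M: 0 + 1(474.5) = 474.5
  Q: 0 + 1(474.5) = 474.5

474 mol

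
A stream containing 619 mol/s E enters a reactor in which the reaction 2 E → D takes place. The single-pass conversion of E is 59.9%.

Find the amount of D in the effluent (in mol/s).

185 mol/s

E reacted = 0.599 × 619 = 370.8 mol/s; ν_E = −2, so ξ = 370.8/2 = 185.4 mol/s.
Outlet amounts (n = n₀ + ν ξ):
  E: 619 − 2(185.4) = 248.2
  D: 0 + 1(185.4) = 185.4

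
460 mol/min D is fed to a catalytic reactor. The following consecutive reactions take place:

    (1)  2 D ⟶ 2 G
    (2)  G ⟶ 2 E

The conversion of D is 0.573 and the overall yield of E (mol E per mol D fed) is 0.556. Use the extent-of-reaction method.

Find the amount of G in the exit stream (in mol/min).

136 mol/min

Conversion of D: D consumed = 2ξ₁ = 0.573 × 460 → ξ₁ = 131.8 mol/min.
Yield of E: 2ξ₂ / 460 = 0.556 → ξ₂ = 127.9 mol/min.
Outlet amounts (n = n₀ + Σ ν·ξ):
  D: 460 − 2(131.8) = 196.4
  G: 0 + 2(131.8) − 1(127.9) = 135.7
  E: 0 + 2(127.9) = 255.8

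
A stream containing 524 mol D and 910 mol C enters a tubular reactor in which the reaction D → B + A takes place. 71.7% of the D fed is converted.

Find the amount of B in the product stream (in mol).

D reacted = 0.717 × 524 = 375.7 mol; ν_D = −1, so ξ = 375.7/1 = 375.7 mol.
Outlet amounts (n = n₀ + ν ξ):
  D: 524 − 1(375.7) = 148.3
  B: 0 + 1(375.7) = 375.7
  A: 0 + 1(375.7) = 375.7
  C: 910 (inert)

376 mol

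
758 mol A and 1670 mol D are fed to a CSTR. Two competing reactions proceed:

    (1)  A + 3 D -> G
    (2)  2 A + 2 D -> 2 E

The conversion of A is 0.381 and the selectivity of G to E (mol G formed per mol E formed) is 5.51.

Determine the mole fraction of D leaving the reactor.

Conversion of A: A consumed = 0.381 × 758 = 288.8 mol = 1ξ₁ + 2ξ₂.
Selectivity: 1ξ₁ / (2ξ₂) = 5.51 → ξ₁ = 11.02 ξ₂.
Substitute: (1·11.02 + 2) ξ₂ = 288.8 → ξ₂ = 22.18 mol, ξ₁ = 244.4 mol.
Outlet amounts (n = n₀ + Σ ν·ξ):
  A: 758 − 1(244.4) − 2(22.18) = 469.2
  D: 1670 − 3(244.4) − 2(22.18) = 892.3
  G: 0 + 1(244.4) = 244.4
  E: 0 + 2(22.18) = 44.36
Total out = 1650 mol; y_D = 892.3 / 1650 = 0.5407.

0.541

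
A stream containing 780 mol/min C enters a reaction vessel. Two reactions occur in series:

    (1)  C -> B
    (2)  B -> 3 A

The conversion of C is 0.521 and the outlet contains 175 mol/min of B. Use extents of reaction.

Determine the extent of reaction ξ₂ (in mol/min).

Conversion of C: C consumed = 1ξ₁ = 0.521 × 780 → ξ₁ = 406.4 mol/min.
B balance: n_B = 0 + 1ξ₁ − 1ξ₂ = 175 → ξ₂ = (1·406.4 − 175)/1 = 231.4 mol/min.
Outlet amounts (n = n₀ + Σ ν·ξ):
  C: 780 − 1(406.4) = 373.6
  B: 0 + 1(406.4) − 1(231.4) = 175
  A: 0 + 3(231.4) = 694.1

ξ₂ = 231 mol/min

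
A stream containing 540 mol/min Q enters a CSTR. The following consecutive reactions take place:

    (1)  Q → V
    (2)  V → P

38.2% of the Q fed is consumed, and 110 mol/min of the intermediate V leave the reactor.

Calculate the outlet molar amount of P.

Conversion of Q: Q consumed = 1ξ₁ = 0.382 × 540 → ξ₁ = 206.3 mol/min.
V balance: n_V = 0 + 1ξ₁ − 1ξ₂ = 110 → ξ₂ = (1·206.3 − 110)/1 = 96.28 mol/min.
Outlet amounts (n = n₀ + Σ ν·ξ):
  Q: 540 − 1(206.3) = 333.7
  V: 0 + 1(206.3) − 1(96.28) = 110
  P: 0 + 1(96.28) = 96.28

96.3 mol/min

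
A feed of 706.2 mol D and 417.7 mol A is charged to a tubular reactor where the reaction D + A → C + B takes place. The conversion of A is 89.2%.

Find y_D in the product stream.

0.297

A reacted = 0.892 × 417.7 = 372.6 mol; ν_A = −1, so ξ = 372.6/1 = 372.6 mol.
Outlet amounts (n = n₀ + ν ξ):
  D: 706.2 − 1(372.6) = 333.6
  A: 417.7 − 1(372.6) = 45.11
  C: 0 + 1(372.6) = 372.6
  B: 0 + 1(372.6) = 372.6
Total out = 1124 mol; y_D = 333.6 / 1124 = 0.2968.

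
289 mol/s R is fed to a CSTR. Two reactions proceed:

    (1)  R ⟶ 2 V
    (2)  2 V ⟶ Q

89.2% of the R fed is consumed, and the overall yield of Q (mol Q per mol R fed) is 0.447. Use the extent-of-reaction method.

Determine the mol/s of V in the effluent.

Conversion of R: R consumed = 1ξ₁ = 0.892 × 289 → ξ₁ = 257.8 mol/s.
Yield of Q: 1ξ₂ / 289 = 0.447 → ξ₂ = 129.2 mol/s.
Outlet amounts (n = n₀ + Σ ν·ξ):
  R: 289 − 1(257.8) = 31.21
  V: 0 + 2(257.8) − 2(129.2) = 257.2
  Q: 0 + 1(129.2) = 129.2

257 mol/s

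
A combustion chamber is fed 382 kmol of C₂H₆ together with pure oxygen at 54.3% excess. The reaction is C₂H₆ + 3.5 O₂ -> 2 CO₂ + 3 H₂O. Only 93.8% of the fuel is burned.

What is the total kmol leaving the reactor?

2620 kmol

Stoichiometric O₂ = 3.5 × 382 = 1337 kmol; O₂ fed = 1337 × 1.543 = 2063 kmol.
Fuel reacted = 0.938 × 382 → ξ = 358.3 kmol.
Outlet (n = n₀ + ν ξ):
  C₂H₆: 382 − 1(358.3) = 23.68
  O₂: 2063 − 3.5(358.3) = 808.9
  CO₂: 0 + 2(358.3) = 716.6
  H₂O: 0 + 3(358.3) = 1075
Total out = 23.68 + 808.9 + 716.6 + 1075 = 2624 kmol.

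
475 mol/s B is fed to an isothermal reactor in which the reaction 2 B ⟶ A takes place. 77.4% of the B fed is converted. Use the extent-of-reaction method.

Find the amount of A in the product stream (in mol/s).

184 mol/s

B reacted = 0.774 × 475 = 367.7 mol/s; ν_B = −2, so ξ = 367.7/2 = 183.8 mol/s.
Outlet amounts (n = n₀ + ν ξ):
  B: 475 − 2(183.8) = 107.3
  A: 0 + 1(183.8) = 183.8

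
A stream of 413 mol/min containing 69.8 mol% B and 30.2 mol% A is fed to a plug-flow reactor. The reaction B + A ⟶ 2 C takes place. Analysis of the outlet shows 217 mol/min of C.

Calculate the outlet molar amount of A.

16.2 mol/min

For C: n = n₀ + 2ξ → 217 = 0 + 2ξ, giving ξ = 108.5 mol/min.
Outlet amounts (n = n₀ + ν ξ):
  B: 288.3 − 1(108.5) = 179.8
  A: 124.7 − 1(108.5) = 16.23
  C: 0 + 2(108.5) = 217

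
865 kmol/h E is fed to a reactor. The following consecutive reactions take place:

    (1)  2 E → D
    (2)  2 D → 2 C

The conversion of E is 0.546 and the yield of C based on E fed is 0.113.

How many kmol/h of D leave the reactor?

Conversion of E: E consumed = 2ξ₁ = 0.546 × 865 → ξ₁ = 236.1 kmol/h.
Yield of C: 2ξ₂ / 865 = 0.113 → ξ₂ = 48.87 kmol/h.
Outlet amounts (n = n₀ + Σ ν·ξ):
  E: 865 − 2(236.1) = 392.7
  D: 0 + 1(236.1) − 2(48.87) = 138.4
  C: 0 + 2(48.87) = 97.75

138 kmol/h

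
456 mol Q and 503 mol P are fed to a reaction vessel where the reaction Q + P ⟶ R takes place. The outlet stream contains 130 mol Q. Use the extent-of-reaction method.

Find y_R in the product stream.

For Q: n = n₀ − 1ξ → 130 = 456 − 1ξ, giving ξ = 326 mol.
Outlet amounts (n = n₀ + ν ξ):
  Q: 456 − 1(326) = 130
  P: 503 − 1(326) = 177
  R: 0 + 1(326) = 326
Total out = 633 mol; y_R = 326 / 633 = 0.515.

0.515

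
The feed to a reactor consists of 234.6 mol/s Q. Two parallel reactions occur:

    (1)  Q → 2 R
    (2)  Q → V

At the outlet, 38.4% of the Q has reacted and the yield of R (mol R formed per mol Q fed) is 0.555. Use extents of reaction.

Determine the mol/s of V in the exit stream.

Yield of R: 2ξ₁ / 234.6 = 0.555 → ξ₁ = 65.1 mol/s.
Conversion of Q: 1ξ₁ + 1ξ₂ = 0.384 × 234.6 = 90.09 → ξ₂ = 24.98 mol/s.
Outlet amounts (n = n₀ + Σ ν·ξ):
  Q: 234.6 − 1(65.1) − 1(24.98) = 144.5
  R: 0 + 2(65.1) = 130.2
  V: 0 + 1(24.98) = 24.98

25 mol/s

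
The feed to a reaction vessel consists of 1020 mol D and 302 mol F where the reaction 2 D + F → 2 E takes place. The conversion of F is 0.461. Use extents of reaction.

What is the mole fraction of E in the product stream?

0.235

F reacted = 0.461 × 302 = 139.2 mol; ν_F = −1, so ξ = 139.2/1 = 139.2 mol.
Outlet amounts (n = n₀ + ν ξ):
  D: 1020 − 2(139.2) = 741.6
  F: 302 − 1(139.2) = 162.8
  E: 0 + 2(139.2) = 278.4
Total out = 1183 mol; y_E = 278.4 / 1183 = 0.2354.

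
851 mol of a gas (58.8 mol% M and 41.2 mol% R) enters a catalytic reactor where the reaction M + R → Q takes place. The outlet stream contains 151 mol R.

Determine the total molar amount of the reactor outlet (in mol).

651 mol

For R: n = n₀ − 1ξ → 151 = 350.6 − 1ξ, giving ξ = 199.6 mol.
Outlet amounts (n = n₀ + ν ξ):
  M: 500.4 − 1(199.6) = 300.8
  R: 350.6 − 1(199.6) = 151
  Q: 0 + 1(199.6) = 199.6
Total out = 300.8 + 151 + 199.6 = 651.4 mol.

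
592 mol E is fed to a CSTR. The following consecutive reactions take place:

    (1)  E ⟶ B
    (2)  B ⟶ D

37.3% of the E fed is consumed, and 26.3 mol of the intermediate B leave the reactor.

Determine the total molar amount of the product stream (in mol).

Conversion of E: E consumed = 1ξ₁ = 0.373 × 592 → ξ₁ = 220.8 mol.
B balance: n_B = 0 + 1ξ₁ − 1ξ₂ = 26.3 → ξ₂ = (1·220.8 − 26.3)/1 = 194.5 mol.
Outlet amounts (n = n₀ + Σ ν·ξ):
  E: 592 − 1(220.8) = 371.2
  B: 0 + 1(220.8) − 1(194.5) = 26.3
  D: 0 + 1(194.5) = 194.5
Total out = 371.2 + 26.3 + 194.5 = 592 mol.

592 mol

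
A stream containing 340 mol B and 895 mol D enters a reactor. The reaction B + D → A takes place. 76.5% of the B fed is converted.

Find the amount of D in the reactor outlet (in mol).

B reacted = 0.765 × 340 = 260.1 mol; ν_B = −1, so ξ = 260.1/1 = 260.1 mol.
Outlet amounts (n = n₀ + ν ξ):
  B: 340 − 1(260.1) = 79.9
  D: 895 − 1(260.1) = 634.9
  A: 0 + 1(260.1) = 260.1

635 mol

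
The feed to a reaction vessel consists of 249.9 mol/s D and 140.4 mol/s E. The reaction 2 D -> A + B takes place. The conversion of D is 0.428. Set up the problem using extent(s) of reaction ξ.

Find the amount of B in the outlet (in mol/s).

53.5 mol/s

D reacted = 0.428 × 249.9 = 107 mol/s; ν_D = −2, so ξ = 107/2 = 53.48 mol/s.
Outlet amounts (n = n₀ + ν ξ):
  D: 249.9 − 2(53.48) = 142.9
  A: 0 + 1(53.48) = 53.48
  B: 0 + 1(53.48) = 53.48
  E: 140.4 (inert)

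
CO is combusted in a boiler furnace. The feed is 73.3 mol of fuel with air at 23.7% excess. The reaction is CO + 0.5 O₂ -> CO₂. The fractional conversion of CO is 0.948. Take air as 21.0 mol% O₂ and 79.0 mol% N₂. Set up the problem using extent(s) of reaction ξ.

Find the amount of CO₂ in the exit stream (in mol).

69.5 mol

Stoichiometric O₂ = 0.5 × 73.3 = 36.65 mol; O₂ fed = 36.65 × 1.237 = 45.34 mol.
N₂ fed = 45.34 × 79/21 = 170.5 mol.
Fuel reacted = 0.948 × 73.3 → ξ = 69.49 mol.
Outlet (n = n₀ + ν ξ):
  CO: 73.3 − 1(69.49) = 3.812
  O₂: 45.34 − 0.5(69.49) = 10.59
  N₂: 170.5 (inert)
  CO₂: 0 + 1(69.49) = 69.49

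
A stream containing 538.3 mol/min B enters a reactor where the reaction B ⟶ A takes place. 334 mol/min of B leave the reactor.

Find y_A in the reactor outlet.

For B: n = n₀ − 1ξ → 334 = 538.3 − 1ξ, giving ξ = 204.3 mol/min.
Outlet amounts (n = n₀ + ν ξ):
  B: 538.3 − 1(204.3) = 334
  A: 0 + 1(204.3) = 204.3
Total out = 538.3 mol/min; y_A = 204.3 / 538.3 = 0.3795.

0.38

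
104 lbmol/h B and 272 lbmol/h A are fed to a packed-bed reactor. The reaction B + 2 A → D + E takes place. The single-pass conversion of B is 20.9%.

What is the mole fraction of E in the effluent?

B reacted = 0.209 × 104 = 21.74 lbmol/h; ν_B = −1, so ξ = 21.74/1 = 21.74 lbmol/h.
Outlet amounts (n = n₀ + ν ξ):
  B: 104 − 1(21.74) = 82.26
  A: 272 − 2(21.74) = 228.5
  D: 0 + 1(21.74) = 21.74
  E: 0 + 1(21.74) = 21.74
Total out = 354.3 lbmol/h; y_E = 21.74 / 354.3 = 0.06136.

0.0614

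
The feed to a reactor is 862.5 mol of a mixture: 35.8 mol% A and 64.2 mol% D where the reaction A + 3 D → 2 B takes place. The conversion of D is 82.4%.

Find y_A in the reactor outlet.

D reacted = 0.824 × 553.7 = 456.3 mol; ν_D = −3, so ξ = 456.3/3 = 152.1 mol.
Outlet amounts (n = n₀ + ν ξ):
  A: 308.8 − 1(152.1) = 156.7
  D: 553.7 − 3(152.1) = 97.46
  B: 0 + 2(152.1) = 304.2
Total out = 558.3 mol; y_A = 156.7 / 558.3 = 0.2806.

0.281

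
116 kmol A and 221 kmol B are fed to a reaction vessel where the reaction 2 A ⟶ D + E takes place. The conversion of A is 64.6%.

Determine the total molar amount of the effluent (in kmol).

A reacted = 0.646 × 116 = 74.94 kmol; ν_A = −2, so ξ = 74.94/2 = 37.47 kmol.
Outlet amounts (n = n₀ + ν ξ):
  A: 116 − 2(37.47) = 41.06
  D: 0 + 1(37.47) = 37.47
  E: 0 + 1(37.47) = 37.47
  B: 221 (inert)
Total out = 41.06 + 37.47 + 37.47 + 221 = 337 kmol.

337 kmol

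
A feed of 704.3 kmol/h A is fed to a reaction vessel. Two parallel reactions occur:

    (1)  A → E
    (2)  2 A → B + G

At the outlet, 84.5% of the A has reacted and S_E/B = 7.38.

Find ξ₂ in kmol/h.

Conversion of A: A consumed = 0.845 × 704.3 = 595.1 kmol/h = 1ξ₁ + 2ξ₂.
Selectivity: 1ξ₁ / (1ξ₂) = 7.38 → ξ₁ = 7.38 ξ₂.
Substitute: (1·7.38 + 2) ξ₂ = 595.1 → ξ₂ = 63.45 kmol/h, ξ₁ = 468.2 kmol/h.
Outlet amounts (n = n₀ + Σ ν·ξ):
  A: 704.3 − 1(468.2) − 2(63.45) = 109.2
  E: 0 + 1(468.2) = 468.2
  B: 0 + 1(63.45) = 63.45
  G: 0 + 1(63.45) = 63.45

ξ₂ = 63.4 kmol/h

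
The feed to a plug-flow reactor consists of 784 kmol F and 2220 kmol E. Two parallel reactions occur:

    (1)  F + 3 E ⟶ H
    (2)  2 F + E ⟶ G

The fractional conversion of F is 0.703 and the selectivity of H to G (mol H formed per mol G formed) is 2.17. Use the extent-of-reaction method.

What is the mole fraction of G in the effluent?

Conversion of F: F consumed = 0.703 × 784 = 551.2 kmol = 1ξ₁ + 2ξ₂.
Selectivity: 1ξ₁ / (1ξ₂) = 2.17 → ξ₁ = 2.17 ξ₂.
Substitute: (1·2.17 + 2) ξ₂ = 551.2 → ξ₂ = 132.2 kmol, ξ₁ = 286.8 kmol.
Outlet amounts (n = n₀ + Σ ν·ξ):
  F: 784 − 1(286.8) − 2(132.2) = 232.8
  E: 2220 − 3(286.8) − 1(132.2) = 1227
  H: 0 + 1(286.8) = 286.8
  G: 0 + 1(132.2) = 132.2
Total out = 1879 kmol; y_G = 132.2 / 1879 = 0.07033.

0.0703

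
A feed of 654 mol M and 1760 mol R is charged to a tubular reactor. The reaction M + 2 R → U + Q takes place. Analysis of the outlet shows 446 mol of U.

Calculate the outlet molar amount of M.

208 mol

For U: n = n₀ + 1ξ → 446 = 0 + 1ξ, giving ξ = 446 mol.
Outlet amounts (n = n₀ + ν ξ):
  M: 654 − 1(446) = 208
  R: 1760 − 2(446) = 868
  U: 0 + 1(446) = 446
  Q: 0 + 1(446) = 446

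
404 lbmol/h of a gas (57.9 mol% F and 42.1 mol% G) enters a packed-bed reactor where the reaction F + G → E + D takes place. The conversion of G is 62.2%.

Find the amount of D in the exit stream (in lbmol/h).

106 lbmol/h

G reacted = 0.622 × 170.1 = 105.8 lbmol/h; ν_G = −1, so ξ = 105.8/1 = 105.8 lbmol/h.
Outlet amounts (n = n₀ + ν ξ):
  F: 233.9 − 1(105.8) = 128.1
  G: 170.1 − 1(105.8) = 64.29
  E: 0 + 1(105.8) = 105.8
  D: 0 + 1(105.8) = 105.8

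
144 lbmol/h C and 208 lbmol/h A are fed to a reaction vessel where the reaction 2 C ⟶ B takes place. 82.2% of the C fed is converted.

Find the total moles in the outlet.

293 lbmol/h

C reacted = 0.822 × 144 = 118.4 lbmol/h; ν_C = −2, so ξ = 118.4/2 = 59.18 lbmol/h.
Outlet amounts (n = n₀ + ν ξ):
  C: 144 − 2(59.18) = 25.63
  B: 0 + 1(59.18) = 59.18
  A: 208 (inert)
Total out = 25.63 + 59.18 + 208 = 292.8 lbmol/h.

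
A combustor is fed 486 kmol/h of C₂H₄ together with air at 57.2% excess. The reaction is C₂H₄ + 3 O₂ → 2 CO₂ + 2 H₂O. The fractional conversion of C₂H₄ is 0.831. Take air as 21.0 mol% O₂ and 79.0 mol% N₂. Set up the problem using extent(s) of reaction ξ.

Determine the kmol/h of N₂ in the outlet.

Stoichiometric O₂ = 3 × 486 = 1458 kmol/h; O₂ fed = 1458 × 1.572 = 2292 kmol/h.
N₂ fed = 2292 × 79/21 = 8622 kmol/h.
Fuel reacted = 0.831 × 486 → ξ = 403.9 kmol/h.
Outlet (n = n₀ + ν ξ):
  C₂H₄: 486 − 1(403.9) = 82.13
  O₂: 2292 − 3(403.9) = 1080
  N₂: 8622 (inert)
  CO₂: 0 + 2(403.9) = 807.7
  H₂O: 0 + 2(403.9) = 807.7

8620 kmol/h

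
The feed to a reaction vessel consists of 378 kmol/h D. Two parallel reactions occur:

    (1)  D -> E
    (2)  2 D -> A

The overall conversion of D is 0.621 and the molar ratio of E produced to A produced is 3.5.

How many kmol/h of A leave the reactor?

Conversion of D: D consumed = 0.621 × 378 = 234.7 kmol/h = 1ξ₁ + 2ξ₂.
Selectivity: 1ξ₁ / (1ξ₂) = 3.5 → ξ₁ = 3.5 ξ₂.
Substitute: (1·3.5 + 2) ξ₂ = 234.7 → ξ₂ = 42.68 kmol/h, ξ₁ = 149.4 kmol/h.
Outlet amounts (n = n₀ + Σ ν·ξ):
  D: 378 − 1(149.4) − 2(42.68) = 143.3
  E: 0 + 1(149.4) = 149.4
  A: 0 + 1(42.68) = 42.68

42.7 kmol/h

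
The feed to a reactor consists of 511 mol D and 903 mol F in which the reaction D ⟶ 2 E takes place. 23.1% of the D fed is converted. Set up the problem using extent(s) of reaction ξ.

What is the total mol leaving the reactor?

D reacted = 0.231 × 511 = 118 mol; ν_D = −1, so ξ = 118/1 = 118 mol.
Outlet amounts (n = n₀ + ν ξ):
  D: 511 − 1(118) = 393
  E: 0 + 2(118) = 236.1
  F: 903 (inert)
Total out = 393 + 236.1 + 903 = 1532 mol.

1530 mol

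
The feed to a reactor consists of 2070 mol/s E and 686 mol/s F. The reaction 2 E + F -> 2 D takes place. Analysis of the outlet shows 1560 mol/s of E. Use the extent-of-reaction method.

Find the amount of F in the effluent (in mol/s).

For E: n = n₀ − 2ξ → 1560 = 2070 − 2ξ, giving ξ = 255 mol/s.
Outlet amounts (n = n₀ + ν ξ):
  E: 2070 − 2(255) = 1560
  F: 686 − 1(255) = 431
  D: 0 + 2(255) = 510

431 mol/s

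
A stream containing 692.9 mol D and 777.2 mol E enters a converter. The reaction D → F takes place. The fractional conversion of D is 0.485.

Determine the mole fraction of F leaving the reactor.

D reacted = 0.485 × 692.9 = 336.1 mol; ν_D = −1, so ξ = 336.1/1 = 336.1 mol.
Outlet amounts (n = n₀ + ν ξ):
  D: 692.9 − 1(336.1) = 356.8
  F: 0 + 1(336.1) = 336.1
  E: 777.2 (inert)
Total out = 1470 mol; y_F = 336.1 / 1470 = 0.2286.

0.229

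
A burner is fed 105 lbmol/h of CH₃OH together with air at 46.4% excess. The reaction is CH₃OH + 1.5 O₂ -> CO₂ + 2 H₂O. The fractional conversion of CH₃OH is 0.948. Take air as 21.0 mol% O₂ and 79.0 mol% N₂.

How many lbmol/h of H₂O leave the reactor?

Stoichiometric O₂ = 1.5 × 105 = 157.5 lbmol/h; O₂ fed = 157.5 × 1.464 = 230.6 lbmol/h.
N₂ fed = 230.6 × 79/21 = 867.4 lbmol/h.
Fuel reacted = 0.948 × 105 → ξ = 99.54 lbmol/h.
Outlet (n = n₀ + ν ξ):
  CH₃OH: 105 − 1(99.54) = 5.46
  O₂: 230.6 − 1.5(99.54) = 81.27
  N₂: 867.4 (inert)
  CO₂: 0 + 1(99.54) = 99.54
  H₂O: 0 + 2(99.54) = 199.1

199 lbmol/h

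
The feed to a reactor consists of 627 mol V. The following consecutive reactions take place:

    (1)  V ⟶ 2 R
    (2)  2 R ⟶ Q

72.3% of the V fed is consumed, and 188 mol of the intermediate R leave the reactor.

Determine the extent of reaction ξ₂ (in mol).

Conversion of V: V consumed = 1ξ₁ = 0.723 × 627 → ξ₁ = 453.3 mol.
R balance: n_R = 0 + 2ξ₁ − 2ξ₂ = 188 → ξ₂ = (2·453.3 − 188)/2 = 359.3 mol.
Outlet amounts (n = n₀ + Σ ν·ξ):
  V: 627 − 1(453.3) = 173.7
  R: 0 + 2(453.3) − 2(359.3) = 188
  Q: 0 + 1(359.3) = 359.3

ξ₂ = 359 mol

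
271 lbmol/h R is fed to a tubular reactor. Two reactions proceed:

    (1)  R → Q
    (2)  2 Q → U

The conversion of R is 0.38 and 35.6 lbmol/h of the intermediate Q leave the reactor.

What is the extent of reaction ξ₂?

Conversion of R: R consumed = 1ξ₁ = 0.38 × 271 → ξ₁ = 103 lbmol/h.
Q balance: n_Q = 0 + 1ξ₁ − 2ξ₂ = 35.6 → ξ₂ = (1·103 − 35.6)/2 = 33.69 lbmol/h.
Outlet amounts (n = n₀ + Σ ν·ξ):
  R: 271 − 1(103) = 168
  Q: 0 + 1(103) − 2(33.69) = 35.6
  U: 0 + 1(33.69) = 33.69

ξ₂ = 33.7 lbmol/h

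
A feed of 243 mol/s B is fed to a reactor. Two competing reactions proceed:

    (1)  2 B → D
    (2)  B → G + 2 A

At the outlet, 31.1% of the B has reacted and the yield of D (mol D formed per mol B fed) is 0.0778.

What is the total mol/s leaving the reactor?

Yield of D: 1ξ₁ / 243 = 0.0778 → ξ₁ = 18.91 mol/s.
Conversion of B: 2ξ₁ + 1ξ₂ = 0.311 × 243 = 75.57 → ξ₂ = 37.76 mol/s.
Outlet amounts (n = n₀ + Σ ν·ξ):
  B: 243 − 2(18.91) − 1(37.76) = 167.4
  D: 0 + 1(18.91) = 18.91
  G: 0 + 1(37.76) = 37.76
  A: 0 + 2(37.76) = 75.52
Total out = 167.4 + 18.91 + 37.76 + 75.52 = 299.6 mol/s.

300 mol/s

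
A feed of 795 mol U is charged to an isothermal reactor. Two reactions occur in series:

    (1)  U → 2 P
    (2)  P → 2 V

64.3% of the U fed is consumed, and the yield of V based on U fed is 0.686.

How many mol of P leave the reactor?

750 mol

Conversion of U: U consumed = 1ξ₁ = 0.643 × 795 → ξ₁ = 511.2 mol.
Yield of V: 2ξ₂ / 795 = 0.686 → ξ₂ = 272.7 mol.
Outlet amounts (n = n₀ + Σ ν·ξ):
  U: 795 − 1(511.2) = 283.8
  P: 0 + 2(511.2) − 1(272.7) = 749.7
  V: 0 + 2(272.7) = 545.4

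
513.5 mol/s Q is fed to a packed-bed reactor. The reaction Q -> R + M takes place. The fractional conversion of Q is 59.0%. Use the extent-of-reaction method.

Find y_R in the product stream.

Q reacted = 0.59 × 513.5 = 303 mol/s; ν_Q = −1, so ξ = 303/1 = 303 mol/s.
Outlet amounts (n = n₀ + ν ξ):
  Q: 513.5 − 1(303) = 210.5
  R: 0 + 1(303) = 303
  M: 0 + 1(303) = 303
Total out = 816.5 mol/s; y_R = 303 / 816.5 = 0.3711.

0.371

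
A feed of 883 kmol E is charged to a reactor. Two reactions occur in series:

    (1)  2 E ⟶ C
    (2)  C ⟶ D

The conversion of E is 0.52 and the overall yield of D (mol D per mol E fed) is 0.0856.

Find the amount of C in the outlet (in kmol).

154 kmol

Conversion of E: E consumed = 2ξ₁ = 0.52 × 883 → ξ₁ = 229.6 kmol.
Yield of D: 1ξ₂ / 883 = 0.0856 → ξ₂ = 75.58 kmol.
Outlet amounts (n = n₀ + Σ ν·ξ):
  E: 883 − 2(229.6) = 423.8
  C: 0 + 1(229.6) − 1(75.58) = 154
  D: 0 + 1(75.58) = 75.58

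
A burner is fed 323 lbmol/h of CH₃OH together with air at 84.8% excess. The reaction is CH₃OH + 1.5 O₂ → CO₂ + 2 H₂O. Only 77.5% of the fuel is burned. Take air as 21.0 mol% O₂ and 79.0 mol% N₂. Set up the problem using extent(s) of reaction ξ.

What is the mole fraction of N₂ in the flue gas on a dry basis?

0.8

Stoichiometric O₂ = 1.5 × 323 = 484.5 lbmol/h; O₂ fed = 484.5 × 1.848 = 895.4 lbmol/h.
N₂ fed = 895.4 × 79/21 = 3368 lbmol/h.
Fuel reacted = 0.775 × 323 → ξ = 250.3 lbmol/h.
Outlet (n = n₀ + ν ξ):
  CH₃OH: 323 − 1(250.3) = 72.67
  O₂: 895.4 − 1.5(250.3) = 519.9
  N₂: 3368 (inert)
  CO₂: 0 + 1(250.3) = 250.3
  H₂O: 0 + 2(250.3) = 500.7
Dry total = 4211 lbmol/h; y_N₂ (dry) = 3368 / 4211 = 0.7998.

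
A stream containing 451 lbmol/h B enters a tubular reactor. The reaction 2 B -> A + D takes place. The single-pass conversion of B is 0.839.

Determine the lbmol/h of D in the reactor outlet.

189 lbmol/h

B reacted = 0.839 × 451 = 378.4 lbmol/h; ν_B = −2, so ξ = 378.4/2 = 189.2 lbmol/h.
Outlet amounts (n = n₀ + ν ξ):
  B: 451 − 2(189.2) = 72.61
  A: 0 + 1(189.2) = 189.2
  D: 0 + 1(189.2) = 189.2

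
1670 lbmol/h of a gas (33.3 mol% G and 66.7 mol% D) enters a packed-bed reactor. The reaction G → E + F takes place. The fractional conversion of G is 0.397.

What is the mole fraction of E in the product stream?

G reacted = 0.397 × 556.1 = 220.8 lbmol/h; ν_G = −1, so ξ = 220.8/1 = 220.8 lbmol/h.
Outlet amounts (n = n₀ + ν ξ):
  G: 556.1 − 1(220.8) = 335.3
  E: 0 + 1(220.8) = 220.8
  F: 0 + 1(220.8) = 220.8
  D: 1114 (inert)
Total out = 1891 lbmol/h; y_E = 220.8 / 1891 = 0.1168.

0.117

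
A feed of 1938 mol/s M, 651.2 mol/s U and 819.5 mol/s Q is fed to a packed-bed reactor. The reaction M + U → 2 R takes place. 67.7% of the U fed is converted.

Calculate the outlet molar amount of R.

882 mol/s

U reacted = 0.677 × 651.2 = 440.9 mol/s; ν_U = −1, so ξ = 440.9/1 = 440.9 mol/s.
Outlet amounts (n = n₀ + ν ξ):
  M: 1938 − 1(440.9) = 1497
  U: 651.2 − 1(440.9) = 210.3
  R: 0 + 2(440.9) = 881.7
  Q: 819.5 (inert)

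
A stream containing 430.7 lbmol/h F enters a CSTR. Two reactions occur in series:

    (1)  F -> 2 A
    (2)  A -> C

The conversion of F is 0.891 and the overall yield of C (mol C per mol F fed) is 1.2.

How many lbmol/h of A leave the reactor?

Conversion of F: F consumed = 1ξ₁ = 0.891 × 430.7 → ξ₁ = 383.8 lbmol/h.
Yield of C: 1ξ₂ / 430.7 = 1.2 → ξ₂ = 516.8 lbmol/h.
Outlet amounts (n = n₀ + Σ ν·ξ):
  F: 430.7 − 1(383.8) = 46.95
  A: 0 + 2(383.8) − 1(516.8) = 250.7
  C: 0 + 1(516.8) = 516.8

251 lbmol/h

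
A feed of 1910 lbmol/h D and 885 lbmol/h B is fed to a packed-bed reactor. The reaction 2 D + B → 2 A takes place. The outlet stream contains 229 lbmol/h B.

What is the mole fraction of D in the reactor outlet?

0.28

For B: n = n₀ − 1ξ → 229 = 885 − 1ξ, giving ξ = 656 lbmol/h.
Outlet amounts (n = n₀ + ν ξ):
  D: 1910 − 2(656) = 598
  B: 885 − 1(656) = 229
  A: 0 + 2(656) = 1312
Total out = 2139 lbmol/h; y_D = 598 / 2139 = 0.2796.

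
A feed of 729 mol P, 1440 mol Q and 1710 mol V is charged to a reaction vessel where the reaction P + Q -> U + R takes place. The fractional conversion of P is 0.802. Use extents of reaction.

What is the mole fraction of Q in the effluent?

0.221

P reacted = 0.802 × 729 = 584.7 mol; ν_P = −1, so ξ = 584.7/1 = 584.7 mol.
Outlet amounts (n = n₀ + ν ξ):
  P: 729 − 1(584.7) = 144.3
  Q: 1440 − 1(584.7) = 855.3
  U: 0 + 1(584.7) = 584.7
  R: 0 + 1(584.7) = 584.7
  V: 1710 (inert)
Total out = 3879 mol; y_Q = 855.3 / 3879 = 0.2205.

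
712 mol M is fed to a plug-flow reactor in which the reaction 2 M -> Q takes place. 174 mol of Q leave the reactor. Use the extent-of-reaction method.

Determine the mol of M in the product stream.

364 mol

For Q: n = n₀ + 1ξ → 174 = 0 + 1ξ, giving ξ = 174 mol.
Outlet amounts (n = n₀ + ν ξ):
  M: 712 − 2(174) = 364
  Q: 0 + 1(174) = 174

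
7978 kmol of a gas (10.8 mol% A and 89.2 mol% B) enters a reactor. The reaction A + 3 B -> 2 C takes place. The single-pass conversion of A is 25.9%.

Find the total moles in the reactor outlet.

7530 kmol

A reacted = 0.259 × 861.6 = 223.2 kmol; ν_A = −1, so ξ = 223.2/1 = 223.2 kmol.
Outlet amounts (n = n₀ + ν ξ):
  A: 861.6 − 1(223.2) = 638.5
  B: 7116 − 3(223.2) = 6447
  C: 0 + 2(223.2) = 446.3
Total out = 638.5 + 6447 + 446.3 = 7532 kmol.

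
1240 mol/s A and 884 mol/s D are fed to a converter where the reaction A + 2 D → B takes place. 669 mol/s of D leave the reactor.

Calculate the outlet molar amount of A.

1130 mol/s

For D: n = n₀ − 2ξ → 669 = 884 − 2ξ, giving ξ = 107.5 mol/s.
Outlet amounts (n = n₀ + ν ξ):
  A: 1240 − 1(107.5) = 1132
  D: 884 − 2(107.5) = 669
  B: 0 + 1(107.5) = 107.5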